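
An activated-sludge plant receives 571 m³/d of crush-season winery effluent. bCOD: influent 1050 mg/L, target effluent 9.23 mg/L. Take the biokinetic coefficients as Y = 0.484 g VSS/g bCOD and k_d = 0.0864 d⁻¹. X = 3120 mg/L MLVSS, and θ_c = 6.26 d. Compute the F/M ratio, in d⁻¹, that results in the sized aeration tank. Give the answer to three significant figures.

F/M ≈ 0.513 d⁻¹

Steady-state biomass mass balance: V·X·(1 + k_d·θ_c) = Y·Q·(S₀ − S)·θ_c, so V = 0.484 × 571 × (1050 − 9.23) × 6.26 / [3120 × (1 + 0.0864 × 6.26)] = 1.8×10^6 / 4807 = 374.5 m³.
F/M = applied load / biomass = Q·S₀/(V·X) = 571 × 1050 / (374.5 × 3120) = 0.5131 d⁻¹.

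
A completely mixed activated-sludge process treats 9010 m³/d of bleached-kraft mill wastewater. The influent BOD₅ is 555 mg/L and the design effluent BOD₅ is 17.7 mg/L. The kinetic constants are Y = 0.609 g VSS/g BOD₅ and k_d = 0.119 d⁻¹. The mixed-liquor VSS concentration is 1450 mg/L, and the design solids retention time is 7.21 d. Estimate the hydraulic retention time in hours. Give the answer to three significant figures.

From the SRT design equation V = Y Q (S₀−S) θ_c / [X (1 + k_d θ_c)] = 0.609 × 9010 × (555 − 17.7) × 7.21 / [1450 × (1 + 0.119 × 7.21)] = 2.13×10^7 / 2694 = 7890 m³.
HRT = V/Q = 7890 m³ / 9010 m³·d⁻¹ = 0.8757 d × 24 = 21.02 h.

τ ≈ 21.0 h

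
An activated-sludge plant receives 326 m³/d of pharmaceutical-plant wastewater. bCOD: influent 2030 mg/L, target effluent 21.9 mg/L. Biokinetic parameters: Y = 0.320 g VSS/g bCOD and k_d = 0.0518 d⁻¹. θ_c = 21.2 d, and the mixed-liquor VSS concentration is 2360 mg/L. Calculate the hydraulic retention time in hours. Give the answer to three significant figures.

Steady-state biomass mass balance: V·X·(1 + k_d·θ_c) = Y·Q·(S₀ − S)·θ_c, so V = 0.320 × 326 × (2030 − 21.9) × 21.2 / [2360 × (1 + 0.0518 × 21.2)] = 4.44×10^6 / 4952 = 896.9 m³.
τ = V/Q = 896.9/326 = 2.751 d, or 66.03 h.

τ ≈ 66.0 h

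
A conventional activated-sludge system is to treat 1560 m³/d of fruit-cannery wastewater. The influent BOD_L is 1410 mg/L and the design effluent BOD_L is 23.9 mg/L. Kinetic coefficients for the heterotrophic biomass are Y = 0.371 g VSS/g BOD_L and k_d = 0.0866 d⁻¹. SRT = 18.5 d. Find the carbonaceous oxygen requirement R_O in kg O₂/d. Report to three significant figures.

R_O ≈ 1720 kg O₂/d

Correct the yield for decay: Y_obs = Y/(1 + k_d θ_c) = 0.371 / (1 + 0.0866 × 18.5) = 0.371 / 2.602 = 0.1426.
Substrate removed = Q·(S₀ − S) = 1560 m³/d × (1410 − 23.9) g/m³ = 2.16×10^6 g/d = 2162 kg/d.
Net sludge production P_X = 0.1426 × 2162 = 308.3 kg VSS/d.
R_O = Q·(S₀ − S) − 1.42·P_X = 2162 − 1.42 × 308.3 = 1725 kg O₂/d.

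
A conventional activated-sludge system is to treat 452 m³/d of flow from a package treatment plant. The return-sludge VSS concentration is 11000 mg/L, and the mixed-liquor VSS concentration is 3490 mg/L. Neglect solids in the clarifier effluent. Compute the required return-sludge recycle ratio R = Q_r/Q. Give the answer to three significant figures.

Solids balance on the clarifier gives (1+R)X = R·X_r, so R = X/(X_r − X) = 3490 / (11000 − 3490) = 0.4647.

R ≈ 0.465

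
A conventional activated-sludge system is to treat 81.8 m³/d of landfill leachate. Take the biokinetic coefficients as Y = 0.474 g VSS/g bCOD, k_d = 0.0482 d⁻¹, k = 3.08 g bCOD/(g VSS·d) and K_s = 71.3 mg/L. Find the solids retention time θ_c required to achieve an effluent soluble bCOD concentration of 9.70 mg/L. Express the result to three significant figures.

At the target effluent, Y k S/(K_s+S) = 0.474×3.08×9.70/81.00 = 0.1748 d⁻¹.
Then 1/θ_c = μ − k_d = 0.1748 − 0.0482 = 0.1266 d⁻¹, giving θ_c = 7.897 d.

θ_c ≈ 7.90 d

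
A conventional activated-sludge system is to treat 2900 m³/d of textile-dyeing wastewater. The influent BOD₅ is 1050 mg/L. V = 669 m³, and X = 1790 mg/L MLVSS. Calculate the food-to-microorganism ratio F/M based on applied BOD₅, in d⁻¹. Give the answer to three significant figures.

F/M ≈ 2.54 d⁻¹

F/M = Q·S₀ / (V·X) = 2900 × 1050 / (669.0 × 1790) = 2.543 g BOD₅·(g VSS·d)⁻¹.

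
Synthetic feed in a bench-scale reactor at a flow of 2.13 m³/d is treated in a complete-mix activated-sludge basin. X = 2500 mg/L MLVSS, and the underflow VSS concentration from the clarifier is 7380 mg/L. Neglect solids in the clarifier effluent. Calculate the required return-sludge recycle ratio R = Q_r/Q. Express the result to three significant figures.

R ≈ 0.512

Mass balance around the secondary clarifier (neglecting effluent solids): R = X / (X_r − X) = 2500 / (7380 − 2500) = 0.5123.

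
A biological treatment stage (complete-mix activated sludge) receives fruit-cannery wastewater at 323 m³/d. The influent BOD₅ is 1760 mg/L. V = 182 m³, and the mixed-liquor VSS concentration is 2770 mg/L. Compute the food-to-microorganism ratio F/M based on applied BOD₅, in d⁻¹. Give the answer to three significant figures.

F/M ≈ 1.13 d⁻¹

Food-to-microorganism ratio F/M = Q S₀ / (V X) = 323 × 1760 / (182.0 × 2770) = 1.128 d⁻¹.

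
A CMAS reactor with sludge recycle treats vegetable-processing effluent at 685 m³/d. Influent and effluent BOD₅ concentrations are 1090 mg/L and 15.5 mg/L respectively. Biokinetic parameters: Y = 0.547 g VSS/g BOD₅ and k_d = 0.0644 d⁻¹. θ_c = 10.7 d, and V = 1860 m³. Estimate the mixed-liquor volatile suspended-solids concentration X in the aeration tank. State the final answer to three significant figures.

X = Y·Q·ΔS·θ_c / [V·(1 + k_d θ_c)] = 0.547 × 685 × (1090 − 15.5) × 10.7 / [1860 × (1 + 0.0644 × 10.7)] = 1371 mg/L.

X ≈ 1370 mg/L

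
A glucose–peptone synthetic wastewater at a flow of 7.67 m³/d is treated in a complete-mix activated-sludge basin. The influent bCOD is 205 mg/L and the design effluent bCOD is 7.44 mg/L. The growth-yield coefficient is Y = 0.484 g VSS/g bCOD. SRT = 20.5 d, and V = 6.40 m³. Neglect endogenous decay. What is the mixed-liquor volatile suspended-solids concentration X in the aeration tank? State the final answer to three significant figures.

Without decay, X = Y Q (S₀−S) θ_c / V = 0.484 × 7.67 × (205 − 7.44) × 20.5 / 6.40 = 2349 mg/L.

X ≈ 2350 mg/L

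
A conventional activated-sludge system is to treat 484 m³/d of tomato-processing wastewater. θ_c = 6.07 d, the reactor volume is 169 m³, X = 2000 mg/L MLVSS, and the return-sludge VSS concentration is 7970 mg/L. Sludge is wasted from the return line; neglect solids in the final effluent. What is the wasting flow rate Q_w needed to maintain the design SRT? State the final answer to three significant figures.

Q_w ≈ 6.99 m³/d

Wasting from the return line (neglecting effluent solids): Q_w = V·X / (θ_c·X_r) = 169.0 × 2000 / (6.07 × 7970) = 6.987 m³/d.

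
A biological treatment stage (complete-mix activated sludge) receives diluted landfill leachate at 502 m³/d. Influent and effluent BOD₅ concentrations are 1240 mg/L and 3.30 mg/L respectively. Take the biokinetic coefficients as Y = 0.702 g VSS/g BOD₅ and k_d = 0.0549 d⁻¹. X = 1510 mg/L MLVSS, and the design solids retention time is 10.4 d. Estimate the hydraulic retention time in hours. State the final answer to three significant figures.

τ ≈ 91.3 h

Steady-state biomass mass balance: V·X·(1 + k_d·θ_c) = Y·Q·(S₀ − S)·θ_c, so V = 0.702 × 502 × (1240 − 3.30) × 10.4 / [1510 × (1 + 0.0549 × 10.4)] = 4.53×10^6 / 2372 = 1911 m³.
τ = V/Q = 1911/502 = 3.806 d, or 91.35 h.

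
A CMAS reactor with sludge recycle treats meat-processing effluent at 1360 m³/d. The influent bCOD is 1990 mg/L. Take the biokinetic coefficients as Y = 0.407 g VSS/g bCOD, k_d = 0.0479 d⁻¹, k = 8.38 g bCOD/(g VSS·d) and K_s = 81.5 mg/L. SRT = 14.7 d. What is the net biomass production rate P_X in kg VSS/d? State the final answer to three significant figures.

From the Monod/SRT balance for a CMAS, S = K_s·(1+k_d θ_c)/[θ_c·(Y k − k_d) − 1] = 81.5 × (1 + 0.0479 × 14.7) / [14.7 × (0.407 × 8.38 − 0.0479) − 1] = 138.9 / 48.43 = 2.868 mg/L.
The observed yield is Y_obs = Y/(1 + k_d·θ_c) = 0.407 / (1 + 0.0479 × 14.7) = 0.407 / 1.704 = 0.2388 g VSS per g bCOD removed.
ΔS = 1990 − 2.87 = 1987 mg/L, so the substrate removal rate is 1360 × 1987/1000 = 2702 kg bCOD/d.
Net biomass production P_X = Y_obs × Q·(S₀ − S) = 0.2388 × 2702 = 645.4 kg VSS/d.

P_X ≈ 645 kg VSS/d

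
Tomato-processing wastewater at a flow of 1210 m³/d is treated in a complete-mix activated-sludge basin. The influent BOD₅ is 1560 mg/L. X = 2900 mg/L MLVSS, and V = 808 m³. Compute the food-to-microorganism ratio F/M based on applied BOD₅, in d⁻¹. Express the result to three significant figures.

F/M = Q·S₀ / (V·X) = 1210 × 1560 / (808.0 × 2900) = 0.8056 g BOD₅·(g VSS·d)⁻¹.

F/M ≈ 0.806 d⁻¹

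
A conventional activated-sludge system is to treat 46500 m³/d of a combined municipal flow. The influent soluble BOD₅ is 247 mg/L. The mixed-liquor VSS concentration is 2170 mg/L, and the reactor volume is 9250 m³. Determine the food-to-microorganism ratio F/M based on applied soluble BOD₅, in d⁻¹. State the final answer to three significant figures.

F/M ≈ 0.572 d⁻¹

F/M = Q·S₀ / (V·X) = 46500 × 247 / (9250 × 2170) = 0.5722 g soluble BOD₅·(g VSS·d)⁻¹.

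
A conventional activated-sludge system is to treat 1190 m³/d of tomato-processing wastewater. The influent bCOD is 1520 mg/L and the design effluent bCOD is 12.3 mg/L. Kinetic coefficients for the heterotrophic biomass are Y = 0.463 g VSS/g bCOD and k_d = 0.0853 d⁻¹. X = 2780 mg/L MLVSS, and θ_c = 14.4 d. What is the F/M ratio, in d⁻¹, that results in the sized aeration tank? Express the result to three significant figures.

F/M ≈ 0.337 d⁻¹

Steady-state biomass mass balance: V·X·(1 + k_d·θ_c) = Y·Q·(S₀ − S)·θ_c, so V = 0.463 × 1190 × (1520 − 12.3) × 14.4 / [2780 × (1 + 0.0853 × 14.4)] = 1.2×10^7 / 6195 = 1931 m³.
Food-to-microorganism ratio F/M = Q S₀ / (V X) = 1190 × 1520 / (1931 × 2780) = 0.3369 d⁻¹.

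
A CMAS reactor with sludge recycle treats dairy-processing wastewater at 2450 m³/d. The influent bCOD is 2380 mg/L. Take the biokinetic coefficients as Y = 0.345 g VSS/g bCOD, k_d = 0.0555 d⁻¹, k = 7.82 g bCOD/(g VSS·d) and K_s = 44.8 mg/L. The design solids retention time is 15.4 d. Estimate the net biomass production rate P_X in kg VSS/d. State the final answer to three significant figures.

From the Monod/SRT balance for a CMAS, S = K_s·(1+k_d θ_c)/[θ_c·(Y k − k_d) − 1] = 44.8 × (1 + 0.0555 × 15.4) / [15.4 × (0.345 × 7.82 − 0.0555) − 1] = 83.09 / 39.69 = 2.093 mg/L.
Correct the yield for decay: Y_obs = Y/(1 + k_d θ_c) = 0.345 / (1 + 0.0555 × 15.4) = 0.345 / 1.855 = 0.1860.
Mass of bCOD removed per day: Q(S₀ − S) = 2450 × 2378 g/m³ = 5826 kg/d.
Net biomass production P_X = Y_obs × Q·(S₀ − S) = 0.1860 × 5826 = 1084 kg VSS/d.

P_X ≈ 1080 kg VSS/d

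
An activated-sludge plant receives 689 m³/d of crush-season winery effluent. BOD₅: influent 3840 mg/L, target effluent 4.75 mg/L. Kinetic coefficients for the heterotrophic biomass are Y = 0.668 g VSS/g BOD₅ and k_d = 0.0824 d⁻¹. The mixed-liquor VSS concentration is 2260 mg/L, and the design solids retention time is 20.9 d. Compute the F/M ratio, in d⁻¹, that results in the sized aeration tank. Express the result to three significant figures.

Steady-state biomass mass balance: V·X·(1 + k_d·θ_c) = Y·Q·(S₀ − S)·θ_c, so V = 0.668 × 689 × (3840 − 4.75) × 20.9 / [2260 × (1 + 0.0824 × 20.9)] = 3.69×10^7 / 6152 = 5997 m³.
Food-to-microorganism ratio F/M = Q S₀ / (V X) = 689 × 3840 / (5997 × 2260) = 0.1952 d⁻¹.

F/M ≈ 0.195 d⁻¹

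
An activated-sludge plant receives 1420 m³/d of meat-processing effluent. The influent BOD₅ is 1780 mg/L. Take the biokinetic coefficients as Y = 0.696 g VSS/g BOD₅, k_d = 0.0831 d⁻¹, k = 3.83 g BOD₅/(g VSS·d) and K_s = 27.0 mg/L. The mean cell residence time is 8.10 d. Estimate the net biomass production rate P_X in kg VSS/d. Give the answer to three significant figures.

For a completely mixed reactor with recycle the Lawrence–McCarty relation gives S = K_s·(1 + k_d·θ_c) / [θ_c·(Y·k − k_d) − 1] = 27.0 × (1 + 0.0831 × 8.10) / [8.10 × (0.696 × 3.83 − 0.0831) − 1] = 45.17 / 19.92 = 2.268 mg/L.
Observed yield with endogenous decay: Y_obs = Y / (1 + k_d·θ_c) = 0.696 / (1 + 0.0831 × 8.10) = 0.696 / 1.673 = 0.4160 g VSS/g BOD₅.
Q·(S₀ − S) = 1420 × (1780 − 2.27) × 10⁻³ = 2524 kg/d removed.
Biomass produced: P_X = Y_obs·Q·ΔS = 0.4160 × 2524 ≈ 1050 kg VSS/d.

P_X ≈ 1050 kg VSS/d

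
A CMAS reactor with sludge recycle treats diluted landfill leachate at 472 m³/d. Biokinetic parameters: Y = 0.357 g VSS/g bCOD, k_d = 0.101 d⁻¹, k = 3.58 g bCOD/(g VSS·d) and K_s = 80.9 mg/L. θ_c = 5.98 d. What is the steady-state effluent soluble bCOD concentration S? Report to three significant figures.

From the Monod/SRT balance for a CMAS, S = K_s·(1+k_d θ_c)/[θ_c·(Y k − k_d) − 1] = 80.9 × (1 + 0.101 × 5.98) / [5.98 × (0.357 × 3.58 − 0.101) − 1] = 129.8 / 6.039 = 21.49 mg/L.

S ≈ 21.5 mg/L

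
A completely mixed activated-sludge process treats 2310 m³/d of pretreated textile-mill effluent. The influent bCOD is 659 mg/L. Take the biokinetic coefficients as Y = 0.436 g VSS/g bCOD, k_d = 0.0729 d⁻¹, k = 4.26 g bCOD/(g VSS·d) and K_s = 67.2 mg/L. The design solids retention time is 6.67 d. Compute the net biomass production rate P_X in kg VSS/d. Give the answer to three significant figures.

P_X ≈ 440 kg VSS/d

For a completely mixed reactor with recycle the Lawrence–McCarty relation gives S = K_s·(1 + k_d·θ_c) / [θ_c·(Y·k − k_d) − 1] = 67.2 × (1 + 0.0729 × 6.67) / [6.67 × (0.436 × 4.26 − 0.0729) − 1] = 99.88 / 10.90 = 9.161 mg/L.
Y_obs = Y / (1 + k_d θ_c) = 0.436 / (1 + 0.0729 × 6.67) = 0.436 / 1.486 = 0.2934.
Substrate removed = Q·(S₀ − S) = 2310 m³/d × (659 − 9.16) g/m³ = 1.5×10^6 g/d = 1501 kg/d.
Net biomass production P_X = Y_obs × Q·(S₀ − S) = 0.2934 × 1501 = 440.4 kg VSS/d.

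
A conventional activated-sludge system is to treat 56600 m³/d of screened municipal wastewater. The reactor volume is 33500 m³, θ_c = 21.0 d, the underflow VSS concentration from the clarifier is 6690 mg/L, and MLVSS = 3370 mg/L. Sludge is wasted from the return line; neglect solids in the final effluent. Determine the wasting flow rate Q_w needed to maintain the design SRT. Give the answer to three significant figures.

θ_c = V·X/(Q_w·X_r) when wasting from the recycle, so Q_w = V·X/(θ_c·X_r) = 33500 × 3370 / (21.0 × 6690) = 803.6 m³/d.

Q_w ≈ 804 m³/d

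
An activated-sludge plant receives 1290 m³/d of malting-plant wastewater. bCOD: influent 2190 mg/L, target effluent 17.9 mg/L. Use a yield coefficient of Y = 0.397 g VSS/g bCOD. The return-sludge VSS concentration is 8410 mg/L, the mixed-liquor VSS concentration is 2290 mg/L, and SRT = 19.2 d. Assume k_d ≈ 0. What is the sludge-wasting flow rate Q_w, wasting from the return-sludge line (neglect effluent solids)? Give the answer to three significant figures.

V·X = Y·Q·ΔS·θ_c gives V = 0.397 × 1290 × (2190 − 17.9) × 19.2 / 2290 = 9327 m³.
θ_c = V·X/(Q_w·X_r) when wasting from the recycle, so Q_w = V·X/(θ_c·X_r) = 9327 × 2290 / (19.2 × 8410) = 132.3 m³/d.

Q_w ≈ 132 m³/d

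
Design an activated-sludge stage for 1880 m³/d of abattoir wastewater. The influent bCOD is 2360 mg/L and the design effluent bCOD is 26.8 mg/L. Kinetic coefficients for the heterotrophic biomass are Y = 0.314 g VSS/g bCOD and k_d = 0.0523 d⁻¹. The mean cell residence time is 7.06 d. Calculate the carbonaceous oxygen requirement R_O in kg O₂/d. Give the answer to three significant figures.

R_O ≈ 2960 kg O₂/d

Correct the yield for decay: Y_obs = Y/(1 + k_d θ_c) = 0.314 / (1 + 0.0523 × 7.06) = 0.314 / 1.369 = 0.2293.
Q·(S₀ − S) = 1880 × (2360 − 26.8) × 10⁻³ = 4386 kg/d removed.
Biomass synthesised: P_X = Y_obs × 4386 = 1006 kg VSS/d.
R_O = Q·(S₀ − S) − 1.42·P_X = 4386 − 1.42 × 1006 = 2958 kg O₂/d.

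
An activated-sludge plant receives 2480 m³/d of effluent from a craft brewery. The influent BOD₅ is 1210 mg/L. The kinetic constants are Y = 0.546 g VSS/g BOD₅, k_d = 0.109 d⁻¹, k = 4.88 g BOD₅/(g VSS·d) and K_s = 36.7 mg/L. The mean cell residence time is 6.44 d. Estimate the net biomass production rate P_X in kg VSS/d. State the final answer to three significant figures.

From the Monod/SRT balance for a CMAS, S = K_s·(1+k_d θ_c)/[θ_c·(Y k − k_d) − 1] = 36.7 × (1 + 0.109 × 6.44) / [6.44 × (0.546 × 4.88 − 0.109) − 1] = 62.46 / 15.46 = 4.041 mg/L.
Observed yield with endogenous decay: Y_obs = Y / (1 + k_d·θ_c) = 0.546 / (1 + 0.109 × 6.44) = 0.546 / 1.702 = 0.3208 g VSS/g BOD₅.
Substrate removed = Q·(S₀ − S) = 2480 m³/d × (1210 − 4.04) g/m³ = 2.99×10^6 g/d = 2991 kg/d.
Net biomass production P_X = Y_obs × Q·(S₀ − S) = 0.3208 × 2991 = 959.5 kg VSS/d.

P_X ≈ 959 kg VSS/d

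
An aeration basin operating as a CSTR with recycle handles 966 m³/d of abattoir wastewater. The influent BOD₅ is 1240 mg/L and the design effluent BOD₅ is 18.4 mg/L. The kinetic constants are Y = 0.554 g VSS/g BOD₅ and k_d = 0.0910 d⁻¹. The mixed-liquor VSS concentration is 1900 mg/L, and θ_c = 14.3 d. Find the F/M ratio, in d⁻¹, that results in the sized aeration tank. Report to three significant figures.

From the SRT design equation V = Y Q (S₀−S) θ_c / [X (1 + k_d θ_c)] = 0.554 × 966 × (1240 − 18.4) × 14.3 / [1900 × (1 + 0.0910 × 14.3)] = 9.35×10^6 / 4372 = 2138 m³.
F/M = applied load / biomass = Q·S₀/(V·X) = 966 × 1240 / (2138 × 1900) = 0.2949 d⁻¹.

F/M ≈ 0.295 d⁻¹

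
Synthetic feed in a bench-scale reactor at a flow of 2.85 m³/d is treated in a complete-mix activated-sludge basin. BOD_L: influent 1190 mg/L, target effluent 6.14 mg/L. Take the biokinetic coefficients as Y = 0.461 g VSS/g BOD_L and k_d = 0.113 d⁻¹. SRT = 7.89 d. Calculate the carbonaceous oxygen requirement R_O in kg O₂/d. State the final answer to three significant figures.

R_O ≈ 2.21 kg O₂/d

The observed yield is Y_obs = Y/(1 + k_d·θ_c) = 0.461 / (1 + 0.113 × 7.89) = 0.461 / 1.892 = 0.2437 g VSS per g BOD_L removed.
Mass of BOD_L removed per day: Q(S₀ − S) = 2.85 × 1184 g/m³ = 3.374 kg/d.
P_X = Y_obs·Q·(S₀ − S) = 0.2437 × 3.374 = 0.8223 kg VSS/d.
R_O = Q·(S₀ − S) − 1.42·P_X = 3.374 − 1.42 × 0.8223 = 2.206 kg O₂/d.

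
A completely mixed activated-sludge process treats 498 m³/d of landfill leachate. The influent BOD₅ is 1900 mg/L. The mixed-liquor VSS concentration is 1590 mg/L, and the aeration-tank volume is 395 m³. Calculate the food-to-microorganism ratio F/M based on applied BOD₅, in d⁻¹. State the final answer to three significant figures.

F/M = Q·S₀ / (V·X) = 498 × 1900 / (395.0 × 1590) = 1.507 g BOD₅·(g VSS·d)⁻¹.

F/M ≈ 1.51 d⁻¹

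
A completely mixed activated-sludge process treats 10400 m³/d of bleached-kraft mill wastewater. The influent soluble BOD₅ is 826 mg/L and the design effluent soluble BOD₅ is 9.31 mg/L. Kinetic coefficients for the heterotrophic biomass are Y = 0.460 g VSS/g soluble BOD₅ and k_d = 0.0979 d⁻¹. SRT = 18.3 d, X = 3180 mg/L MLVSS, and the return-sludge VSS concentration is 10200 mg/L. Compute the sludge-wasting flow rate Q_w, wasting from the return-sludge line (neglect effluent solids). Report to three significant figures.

Q_w ≈ 137 m³/d

Rearranging the biomass balance for a CMAS with decay, V = Y·Q·ΔS·θ_c / [X·(1+k_d θ_c)] = 0.460 × 10400 × (826 − 9.31) × 18.3 / [3180 × (1 + 0.0979 × 18.3)] = 7.15×10^7 / 8877 = 8054 m³.
Wasting from the return line (neglecting effluent solids): Q_w = V·X / (θ_c·X_r) = 8054 × 3180 / (18.3 × 10200) = 137.2 m³/d.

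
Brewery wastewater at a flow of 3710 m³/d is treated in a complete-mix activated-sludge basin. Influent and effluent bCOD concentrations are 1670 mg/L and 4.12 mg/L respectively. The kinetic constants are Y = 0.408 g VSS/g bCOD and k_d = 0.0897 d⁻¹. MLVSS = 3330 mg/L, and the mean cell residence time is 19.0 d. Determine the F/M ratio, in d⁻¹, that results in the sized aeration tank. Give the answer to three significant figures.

F/M ≈ 0.350 d⁻¹

From the SRT design equation V = Y Q (S₀−S) θ_c / [X (1 + k_d θ_c)] = 0.408 × 3710 × (1670 − 4.12) × 19.0 / [3330 × (1 + 0.0897 × 19.0)] = 4.79×10^7 / 9005 = 5320 m³.
F/M = applied load / biomass = Q·S₀/(V·X) = 3710 × 1670 / (5320 × 3330) = 0.3497 d⁻¹.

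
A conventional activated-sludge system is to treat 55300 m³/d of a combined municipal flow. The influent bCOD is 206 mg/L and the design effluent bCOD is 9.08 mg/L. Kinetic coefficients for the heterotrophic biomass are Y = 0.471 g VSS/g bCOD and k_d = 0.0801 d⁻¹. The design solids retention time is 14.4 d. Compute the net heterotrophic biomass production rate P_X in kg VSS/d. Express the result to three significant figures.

P_X ≈ 2380 kg VSS/d

Y_obs = Y / (1 + k_d θ_c) = 0.471 / (1 + 0.0801 × 14.4) = 0.471 / 2.153 = 0.2187.
Substrate removed = Q·(S₀ − S) = 55300 m³/d × (206 − 9.08) g/m³ = 1.09×10^7 g/d = 10890 kg/d.
Net biomass production P_X = Y_obs × Q·(S₀ − S) = 0.2187 × 10890 = 2382 kg VSS/d.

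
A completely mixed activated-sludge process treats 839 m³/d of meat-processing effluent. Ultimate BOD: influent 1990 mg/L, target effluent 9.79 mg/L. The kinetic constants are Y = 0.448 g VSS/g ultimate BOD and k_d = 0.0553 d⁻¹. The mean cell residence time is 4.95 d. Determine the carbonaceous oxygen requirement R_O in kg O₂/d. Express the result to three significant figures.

Correct the yield for decay: Y_obs = Y/(1 + k_d θ_c) = 0.448 / (1 + 0.0553 × 4.95) = 0.448 / 1.274 = 0.3517.
Q·(S₀ − S) = 839 × (1990 − 9.79) × 10⁻³ = 1661 kg/d removed.
Net sludge production P_X = 0.3517 × 1661 = 584.3 kg VSS/d.
Carbonaceous O₂ demand = substrate oxidised − cell-mass equivalent = 1661 − 1.42 × 584.3 = 831.6 kg O₂/d.

R_O ≈ 832 kg O₂/d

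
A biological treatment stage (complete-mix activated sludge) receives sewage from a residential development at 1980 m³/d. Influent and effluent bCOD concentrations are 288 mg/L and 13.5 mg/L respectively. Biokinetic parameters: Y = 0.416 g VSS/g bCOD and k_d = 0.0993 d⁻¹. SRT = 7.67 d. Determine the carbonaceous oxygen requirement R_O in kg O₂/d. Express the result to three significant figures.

R_O ≈ 361 kg O₂/d

Observed yield with endogenous decay: Y_obs = Y / (1 + k_d·θ_c) = 0.416 / (1 + 0.0993 × 7.67) = 0.416 / 1.762 = 0.2361 g VSS/g bCOD.
Substrate removed = Q·(S₀ − S) = 1980 m³/d × (288 − 13.5) g/m³ = 5.44×10^5 g/d = 543.5 kg/d.
P_X = Y_obs·Q·(S₀ − S) = 0.2361 × 543.5 = 128.3 kg VSS/d.
R_O = Q·ΔS − 1.42 P_X = 543.5 − 182.3 = 361.3 kg O₂/d.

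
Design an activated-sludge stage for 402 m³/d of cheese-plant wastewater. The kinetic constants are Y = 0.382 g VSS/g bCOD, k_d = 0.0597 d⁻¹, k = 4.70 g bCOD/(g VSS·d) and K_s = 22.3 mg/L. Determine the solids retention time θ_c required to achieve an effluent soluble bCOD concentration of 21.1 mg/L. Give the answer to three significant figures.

From 1/θ_c = Y·k·S/(K_s + S) − k_d: Y·k·S/(K_s+S) = 0.382 × 4.70 × 21.1 / (22.3 + 21.1) = 0.8729 d⁻¹.
1/θ_c = 0.8729 − 0.0597 = 0.8132 d⁻¹, so θ_c = 1.230 d.

θ_c ≈ 1.23 d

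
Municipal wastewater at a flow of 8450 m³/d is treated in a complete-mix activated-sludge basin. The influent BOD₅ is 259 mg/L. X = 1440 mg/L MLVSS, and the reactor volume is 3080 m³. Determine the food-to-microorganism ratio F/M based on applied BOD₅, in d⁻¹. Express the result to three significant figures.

F/M ≈ 0.493 d⁻¹

F/M = Q·S₀ / (V·X) = 8450 × 259 / (3080 × 1440) = 0.4935 g BOD₅·(g VSS·d)⁻¹.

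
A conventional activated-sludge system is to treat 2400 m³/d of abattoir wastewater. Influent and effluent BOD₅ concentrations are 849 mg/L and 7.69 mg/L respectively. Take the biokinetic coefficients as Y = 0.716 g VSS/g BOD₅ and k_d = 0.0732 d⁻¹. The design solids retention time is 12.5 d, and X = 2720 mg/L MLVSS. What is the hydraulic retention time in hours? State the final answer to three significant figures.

Rearranging the biomass balance for a CMAS with decay, V = Y·Q·ΔS·θ_c / [X·(1+k_d θ_c)] = 0.716 × 2400 × (849 − 7.69) × 12.5 / [2720 × (1 + 0.0732 × 12.5)] = 1.81×10^7 / 5209 = 3469 m³.
τ = V/Q = 3469/2400 = 1.446 d, or 34.69 h.

τ ≈ 34.7 h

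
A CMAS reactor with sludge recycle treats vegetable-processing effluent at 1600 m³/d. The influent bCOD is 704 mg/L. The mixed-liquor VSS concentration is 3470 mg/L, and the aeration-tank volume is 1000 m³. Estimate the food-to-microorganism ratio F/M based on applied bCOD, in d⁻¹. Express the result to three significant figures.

F/M ≈ 0.325 d⁻¹

F/M = Q·S₀ / (V·X) = 1600 × 704 / (1000 × 3470) = 0.3246 g bCOD·(g VSS·d)⁻¹.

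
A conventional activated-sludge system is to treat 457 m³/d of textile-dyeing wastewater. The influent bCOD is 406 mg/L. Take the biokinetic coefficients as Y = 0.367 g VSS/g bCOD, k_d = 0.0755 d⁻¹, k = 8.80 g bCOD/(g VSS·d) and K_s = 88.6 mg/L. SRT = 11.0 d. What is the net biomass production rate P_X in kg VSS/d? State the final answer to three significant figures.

Effluent substrate depends only on kinetics and SRT: S = K_s(1 + k_d θ_c) / [θ_c(Yk − k_d) − 1] = 88.6 × (1 + 0.0755 × 11.0) / [11.0 × (0.367 × 8.80 − 0.0755) − 1] = 162.2 / 33.70 = 4.813 mg/L.
Observed yield with endogenous decay: Y_obs = Y / (1 + k_d·θ_c) = 0.367 / (1 + 0.0755 × 11.0) = 0.367 / 1.831 = 0.2005 g VSS/g bCOD.
ΔS = 406 − 4.81 = 401.2 mg/L, so the substrate removal rate is 457 × 401.2/1000 = 183.3 kg bCOD/d.
P_X = Y_obs · Q(S₀ − S) = 0.2005 × 183.3 = 36.76 kg VSS/d.

P_X ≈ 36.8 kg VSS/d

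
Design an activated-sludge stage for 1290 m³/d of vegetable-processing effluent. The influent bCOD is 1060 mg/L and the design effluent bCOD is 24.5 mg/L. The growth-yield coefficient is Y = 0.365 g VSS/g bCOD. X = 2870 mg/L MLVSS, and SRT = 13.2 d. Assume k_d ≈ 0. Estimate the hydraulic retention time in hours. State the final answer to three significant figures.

V·X = Y·Q·ΔS·θ_c gives V = 0.365 × 1290 × (1060 − 24.5) × 13.2 / 2870 = 2242 m³.
Hydraulic retention time τ = V/Q = 2242 / 1290 = 1.738 d = 41.72 h.

τ ≈ 41.7 h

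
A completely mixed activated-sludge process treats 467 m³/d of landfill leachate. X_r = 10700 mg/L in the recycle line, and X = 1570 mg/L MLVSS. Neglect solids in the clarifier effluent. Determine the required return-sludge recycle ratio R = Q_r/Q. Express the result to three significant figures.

R ≈ 0.172

Mass balance around the secondary clarifier (neglecting effluent solids): R = X / (X_r − X) = 1570 / (10700 − 1570) = 0.1720.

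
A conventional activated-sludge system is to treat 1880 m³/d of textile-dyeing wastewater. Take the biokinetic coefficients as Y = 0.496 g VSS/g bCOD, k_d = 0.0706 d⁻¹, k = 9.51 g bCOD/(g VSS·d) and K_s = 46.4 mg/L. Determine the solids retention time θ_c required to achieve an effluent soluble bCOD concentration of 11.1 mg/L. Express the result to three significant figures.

At the target effluent, Y k S/(K_s+S) = 0.496×9.51×11.1/57.50 = 0.9106 d⁻¹.
Then 1/θ_c = μ − k_d = 0.9106 − 0.0706 = 0.8400 d⁻¹, giving θ_c = 1.191 d.

θ_c ≈ 1.19 d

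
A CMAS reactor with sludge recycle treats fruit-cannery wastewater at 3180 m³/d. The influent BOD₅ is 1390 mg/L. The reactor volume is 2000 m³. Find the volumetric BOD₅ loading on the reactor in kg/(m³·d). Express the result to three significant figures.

L_v ≈ 2.21 kg BOD₅/(m³·d)

L_v = Q S₀ / V = 3180 × 1390 × 10⁻³ / 2000 = 2.210 kg/(m³·d).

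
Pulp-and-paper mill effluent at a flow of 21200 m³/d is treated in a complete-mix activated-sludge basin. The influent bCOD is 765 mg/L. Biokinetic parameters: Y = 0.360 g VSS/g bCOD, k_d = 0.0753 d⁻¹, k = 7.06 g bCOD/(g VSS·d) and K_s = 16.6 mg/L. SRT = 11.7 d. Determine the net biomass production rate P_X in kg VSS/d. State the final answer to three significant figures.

P_X ≈ 3100 kg VSS/d

For a completely mixed reactor with recycle the Lawrence–McCarty relation gives S = K_s·(1 + k_d·θ_c) / [θ_c·(Y·k − k_d) − 1] = 16.6 × (1 + 0.0753 × 11.7) / [11.7 × (0.360 × 7.06 − 0.0753) − 1] = 31.22 / 27.86 = 1.121 mg/L.
The observed yield is Y_obs = Y/(1 + k_d·θ_c) = 0.360 / (1 + 0.0753 × 11.7) = 0.360 / 1.881 = 0.1914 g VSS per g bCOD removed.
Mass of bCOD removed per day: Q(S₀ − S) = 21200 × 763.9 g/m³ = 16194 kg/d.
Biomass produced: P_X = Y_obs·Q·ΔS = 0.1914 × 16194 ≈ 3099 kg VSS/d.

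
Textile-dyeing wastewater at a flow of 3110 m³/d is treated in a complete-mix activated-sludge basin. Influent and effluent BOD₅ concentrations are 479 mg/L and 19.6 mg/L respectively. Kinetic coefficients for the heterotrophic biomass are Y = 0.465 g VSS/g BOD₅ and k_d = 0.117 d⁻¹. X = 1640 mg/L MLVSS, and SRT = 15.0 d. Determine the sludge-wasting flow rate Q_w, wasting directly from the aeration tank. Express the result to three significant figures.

Steady-state biomass mass balance: V·X·(1 + k_d·θ_c) = Y·Q·(S₀ − S)·θ_c, so V = 0.465 × 3110 × (479 − 19.6) × 15.0 / [1640 × (1 + 0.117 × 15.0)] = 9.97×10^6 / 4518 = 2206 m³.
With mixed-liquor wasting, θ_c = V/Q_w, so Q_w = V/θ_c = 2206/15.0 = 147.0 m³/d.

Q_w ≈ 147 m³/d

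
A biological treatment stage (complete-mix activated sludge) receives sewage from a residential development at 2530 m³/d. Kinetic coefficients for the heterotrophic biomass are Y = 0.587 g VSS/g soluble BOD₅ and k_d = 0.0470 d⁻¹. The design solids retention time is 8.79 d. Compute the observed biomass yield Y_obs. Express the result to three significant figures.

Y_obs ≈ 0.415 g VSS/g soluble BOD₅

Correct the yield for decay: Y_obs = Y/(1 + k_d θ_c) = 0.587 / (1 + 0.0470 × 8.79) = 0.587 / 1.413 = 0.4154.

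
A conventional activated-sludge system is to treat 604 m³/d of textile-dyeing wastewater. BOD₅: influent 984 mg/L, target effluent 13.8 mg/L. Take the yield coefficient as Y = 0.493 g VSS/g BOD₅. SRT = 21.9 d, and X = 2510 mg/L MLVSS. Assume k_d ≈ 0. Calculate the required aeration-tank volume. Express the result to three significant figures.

Biomass mass balance (decay neglected): V·X = Y·Q·(S₀ − S)·θ_c, so V = 0.493 × 604 × (984 − 13.8) × 21.9 / 2510 = 2521 m³.

V ≈ 2520 m³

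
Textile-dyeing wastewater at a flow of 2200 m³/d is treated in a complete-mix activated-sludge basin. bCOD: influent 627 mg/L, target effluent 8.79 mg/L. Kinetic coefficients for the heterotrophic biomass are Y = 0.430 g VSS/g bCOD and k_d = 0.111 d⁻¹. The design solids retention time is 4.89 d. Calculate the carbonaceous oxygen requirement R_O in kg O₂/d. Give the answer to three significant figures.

Y_obs = Y / (1 + k_d θ_c) = 0.430 / (1 + 0.111 × 4.89) = 0.430 / 1.543 = 0.2787.
Substrate removed = Q·(S₀ − S) = 2200 m³/d × (627 − 8.79) g/m³ = 1.36×10^6 g/d = 1360 kg/d.
P_X = Y_obs·Q·(S₀ − S) = 0.2787 × 1360 = 379.1 kg VSS/d.
R_O = Q·(S₀ − S) − 1.42·P_X = 1360 − 1.42 × 379.1 = 821.8 kg O₂/d.

R_O ≈ 822 kg O₂/d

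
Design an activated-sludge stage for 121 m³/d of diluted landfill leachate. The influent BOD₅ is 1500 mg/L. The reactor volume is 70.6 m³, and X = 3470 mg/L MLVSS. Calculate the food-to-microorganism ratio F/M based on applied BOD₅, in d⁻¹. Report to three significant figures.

F/M ≈ 0.741 d⁻¹

F/M = applied load / biomass = Q·S₀/(V·X) = 121 × 1500 / (70.60 × 3470) = 0.7409 d⁻¹.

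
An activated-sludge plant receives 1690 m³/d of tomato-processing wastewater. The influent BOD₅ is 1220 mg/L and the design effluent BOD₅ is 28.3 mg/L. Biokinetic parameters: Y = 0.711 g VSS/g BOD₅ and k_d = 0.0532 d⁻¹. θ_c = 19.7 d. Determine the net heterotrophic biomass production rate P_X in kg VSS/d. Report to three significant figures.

The observed yield is Y_obs = Y/(1 + k_d·θ_c) = 0.711 / (1 + 0.0532 × 19.7) = 0.711 / 2.048 = 0.3472 g VSS per g BOD₅ removed.
Q·(S₀ − S) = 1690 × (1220 − 28.3) × 10⁻³ = 2014 kg/d removed.
Net biomass production P_X = Y_obs × Q·(S₀ − S) = 0.3472 × 2014 = 699.2 kg VSS/d.

P_X ≈ 699 kg VSS/d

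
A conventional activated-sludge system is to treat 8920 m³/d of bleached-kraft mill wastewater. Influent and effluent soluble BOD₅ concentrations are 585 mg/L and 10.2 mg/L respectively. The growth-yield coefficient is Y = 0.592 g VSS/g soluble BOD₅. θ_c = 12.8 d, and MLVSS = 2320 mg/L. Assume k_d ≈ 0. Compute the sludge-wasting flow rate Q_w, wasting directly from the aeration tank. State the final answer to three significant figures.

V·X = Y·Q·ΔS·θ_c gives V = 0.592 × 8920 × (585 − 10.2) × 12.8 / 2320 = 16747 m³.
Wasting from the aeration tank: Q_w = V / θ_c = 16747 / 12.8 = 1308 m³/d.

Q_w ≈ 1310 m³/d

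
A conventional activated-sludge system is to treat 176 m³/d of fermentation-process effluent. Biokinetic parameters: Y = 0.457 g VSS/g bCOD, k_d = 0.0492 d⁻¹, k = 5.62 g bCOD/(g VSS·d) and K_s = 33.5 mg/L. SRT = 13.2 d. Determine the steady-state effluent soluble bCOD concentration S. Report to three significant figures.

Effluent substrate depends only on kinetics and SRT: S = K_s(1 + k_d θ_c) / [θ_c(Yk − k_d) − 1] = 33.5 × (1 + 0.0492 × 13.2) / [13.2 × (0.457 × 5.62 − 0.0492) − 1] = 55.26 / 32.25 = 1.713 mg/L.

S ≈ 1.71 mg/L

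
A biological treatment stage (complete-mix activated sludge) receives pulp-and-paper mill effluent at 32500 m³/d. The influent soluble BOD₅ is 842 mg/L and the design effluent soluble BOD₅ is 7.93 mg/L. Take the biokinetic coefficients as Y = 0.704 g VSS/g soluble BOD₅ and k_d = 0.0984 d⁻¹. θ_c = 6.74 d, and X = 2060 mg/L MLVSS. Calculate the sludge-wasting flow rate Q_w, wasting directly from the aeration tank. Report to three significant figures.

Q_w ≈ 5570 m³/d

Steady-state biomass mass balance: V·X·(1 + k_d·θ_c) = Y·Q·(S₀ − S)·θ_c, so V = 0.704 × 32500 × (842 − 7.93) × 6.74 / [2060 × (1 + 0.0984 × 6.74)] = 1.29×10^8 / 3426 = 37541 m³.
With mixed-liquor wasting, θ_c = V/Q_w, so Q_w = V/θ_c = 37541/6.74 = 5570 m³/d.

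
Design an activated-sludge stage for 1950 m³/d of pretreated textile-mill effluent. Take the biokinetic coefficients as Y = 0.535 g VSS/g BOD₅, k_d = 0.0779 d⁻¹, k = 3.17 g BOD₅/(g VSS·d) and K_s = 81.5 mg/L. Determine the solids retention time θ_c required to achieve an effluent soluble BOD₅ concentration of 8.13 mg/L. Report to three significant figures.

From 1/θ_c = Y·k·S/(K_s + S) − k_d: Y·k·S/(K_s+S) = 0.535 × 3.17 × 8.13 / (81.5 + 8.13) = 0.1538 d⁻¹.
Then 1/θ_c = μ − k_d = 0.1538 − 0.0779 = 0.07593 d⁻¹, giving θ_c = 13.17 d.

θ_c ≈ 13.2 d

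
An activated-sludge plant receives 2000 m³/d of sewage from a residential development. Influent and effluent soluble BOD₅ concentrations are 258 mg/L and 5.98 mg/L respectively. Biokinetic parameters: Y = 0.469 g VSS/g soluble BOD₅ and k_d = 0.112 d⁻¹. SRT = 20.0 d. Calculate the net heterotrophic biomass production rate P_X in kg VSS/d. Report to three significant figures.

Observed yield with endogenous decay: Y_obs = Y / (1 + k_d·θ_c) = 0.469 / (1 + 0.112 × 20.0) = 0.469 / 3.240 = 0.1448 g VSS/g soluble BOD₅.
Mass of soluble BOD₅ removed per day: Q(S₀ − S) = 2000 × 252.0 g/m³ = 504.0 kg/d.
Biomass produced: P_X = Y_obs·Q·ΔS = 0.1448 × 504.0 ≈ 72.96 kg VSS/d.

P_X ≈ 73.0 kg VSS/d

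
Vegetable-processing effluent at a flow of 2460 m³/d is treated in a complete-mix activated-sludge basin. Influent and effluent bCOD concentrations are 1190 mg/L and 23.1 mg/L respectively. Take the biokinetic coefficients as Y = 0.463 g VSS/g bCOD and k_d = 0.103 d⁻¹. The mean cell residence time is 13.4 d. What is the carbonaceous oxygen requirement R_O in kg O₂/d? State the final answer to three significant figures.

Correct the yield for decay: Y_obs = Y/(1 + k_d θ_c) = 0.463 / (1 + 0.103 × 13.4) = 0.463 / 2.380 = 0.1945.
ΔS = 1190 − 23.1 = 1167 mg/L, so the substrate removal rate is 2460 × 1167/1000 = 2871 kg bCOD/d.
Biomass synthesised: P_X = Y_obs × 2871 = 558.4 kg VSS/d.
Carbonaceous O₂ demand = substrate oxidised − cell-mass equivalent = 2871 − 1.42 × 558.4 = 2078 kg O₂/d.

R_O ≈ 2080 kg O₂/d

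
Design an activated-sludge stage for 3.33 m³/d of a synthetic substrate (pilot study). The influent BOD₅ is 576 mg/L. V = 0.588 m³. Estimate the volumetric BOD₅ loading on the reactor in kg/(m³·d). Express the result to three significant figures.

Applied BOD₅ load per unit volume = Q·S₀/V = (3.33 × 576/1000)/0.5880 = 3.262 kg BOD₅·m⁻³·d⁻¹.

L_v ≈ 3.26 kg BOD₅/(m³·d)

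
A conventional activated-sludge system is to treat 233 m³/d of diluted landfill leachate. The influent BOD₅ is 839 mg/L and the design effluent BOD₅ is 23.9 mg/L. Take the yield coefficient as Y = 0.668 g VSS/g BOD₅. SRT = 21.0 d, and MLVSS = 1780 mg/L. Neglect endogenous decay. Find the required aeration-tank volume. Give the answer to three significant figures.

V·X = Y·Q·ΔS·θ_c gives V = 0.668 × 233 × (839 − 23.9) × 21.0 / 1780 = 1497 m³.

V ≈ 1500 m³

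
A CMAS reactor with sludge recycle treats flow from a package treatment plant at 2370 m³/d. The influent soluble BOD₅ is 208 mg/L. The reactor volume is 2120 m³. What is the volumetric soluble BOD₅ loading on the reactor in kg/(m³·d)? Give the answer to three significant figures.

L_v ≈ 0.233 kg soluble BOD₅/(m³·d)

Volumetric loading L_v = Q·S₀ / V = 2370 × 208 g/m³ / 2120 m³ = 232.5 g/(m³·d) = 0.2325 kg soluble BOD₅/(m³·d).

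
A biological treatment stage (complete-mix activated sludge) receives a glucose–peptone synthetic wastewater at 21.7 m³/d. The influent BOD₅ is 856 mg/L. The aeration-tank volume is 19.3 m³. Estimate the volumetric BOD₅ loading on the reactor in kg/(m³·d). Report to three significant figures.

L_v = Q S₀ / V = 21.7 × 856 × 10⁻³ / 19.30 = 0.9624 kg/(m³·d).

L_v ≈ 0.962 kg BOD₅/(m³·d)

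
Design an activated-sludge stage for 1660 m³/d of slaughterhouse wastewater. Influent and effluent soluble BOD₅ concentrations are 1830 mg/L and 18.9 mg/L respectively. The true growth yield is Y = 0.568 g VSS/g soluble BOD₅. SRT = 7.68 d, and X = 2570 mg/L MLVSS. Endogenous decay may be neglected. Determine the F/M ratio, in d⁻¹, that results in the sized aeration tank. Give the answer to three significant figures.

Biomass mass balance (decay neglected): V·X = Y·Q·(S₀ − S)·θ_c, so V = 0.568 × 1660 × (1830 − 18.9) × 7.68 / 2570 = 5103 m³.
F/M = applied load / biomass = Q·S₀/(V·X) = 1660 × 1830 / (5103 × 2570) = 0.2316 d⁻¹.

F/M ≈ 0.232 d⁻¹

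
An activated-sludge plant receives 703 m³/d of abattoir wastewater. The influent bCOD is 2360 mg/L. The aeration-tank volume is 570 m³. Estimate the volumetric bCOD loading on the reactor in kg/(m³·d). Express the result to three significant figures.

Volumetric loading L_v = Q·S₀ / V = 703 × 2360 g/m³ / 570.0 m³ = 2911 g/(m³·d) = 2.911 kg bCOD/(m³·d).

L_v ≈ 2.91 kg bCOD/(m³·d)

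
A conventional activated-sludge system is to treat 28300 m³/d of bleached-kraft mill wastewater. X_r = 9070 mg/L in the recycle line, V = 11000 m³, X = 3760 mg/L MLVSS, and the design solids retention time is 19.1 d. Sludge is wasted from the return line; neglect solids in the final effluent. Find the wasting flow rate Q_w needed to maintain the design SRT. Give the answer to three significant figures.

Q_w ≈ 239 m³/d

Q_w = (V·X)/(θ_c X_r) = 11000 × 3760 / (19.1 × 9070) = 238.7 m³/d.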